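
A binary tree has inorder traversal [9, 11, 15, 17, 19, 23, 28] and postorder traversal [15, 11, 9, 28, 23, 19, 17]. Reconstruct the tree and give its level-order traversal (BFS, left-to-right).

Inorder:   [9, 11, 15, 17, 19, 23, 28]
Postorder: [15, 11, 9, 28, 23, 19, 17]
Algorithm: postorder visits root last, so walk postorder right-to-left;
each value is the root of the current inorder slice — split it at that
value, recurse on the right subtree first, then the left.
Recursive splits:
  root=17; inorder splits into left=[9, 11, 15], right=[19, 23, 28]
  root=19; inorder splits into left=[], right=[23, 28]
  root=23; inorder splits into left=[], right=[28]
  root=28; inorder splits into left=[], right=[]
  root=9; inorder splits into left=[], right=[11, 15]
  root=11; inorder splits into left=[], right=[15]
  root=15; inorder splits into left=[], right=[]
Reconstructed level-order: [17, 9, 19, 11, 23, 15, 28]


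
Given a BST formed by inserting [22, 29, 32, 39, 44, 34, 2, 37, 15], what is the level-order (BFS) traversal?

Tree insertion order: [22, 29, 32, 39, 44, 34, 2, 37, 15]
Tree (level-order array): [22, 2, 29, None, 15, None, 32, None, None, None, 39, 34, 44, None, 37]
BFS from the root, enqueuing left then right child of each popped node:
  queue [22] -> pop 22, enqueue [2, 29], visited so far: [22]
  queue [2, 29] -> pop 2, enqueue [15], visited so far: [22, 2]
  queue [29, 15] -> pop 29, enqueue [32], visited so far: [22, 2, 29]
  queue [15, 32] -> pop 15, enqueue [none], visited so far: [22, 2, 29, 15]
  queue [32] -> pop 32, enqueue [39], visited so far: [22, 2, 29, 15, 32]
  queue [39] -> pop 39, enqueue [34, 44], visited so far: [22, 2, 29, 15, 32, 39]
  queue [34, 44] -> pop 34, enqueue [37], visited so far: [22, 2, 29, 15, 32, 39, 34]
  queue [44, 37] -> pop 44, enqueue [none], visited so far: [22, 2, 29, 15, 32, 39, 34, 44]
  queue [37] -> pop 37, enqueue [none], visited so far: [22, 2, 29, 15, 32, 39, 34, 44, 37]
Result: [22, 2, 29, 15, 32, 39, 34, 44, 37]


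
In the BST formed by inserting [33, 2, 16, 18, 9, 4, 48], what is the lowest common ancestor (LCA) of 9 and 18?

Tree insertion order: [33, 2, 16, 18, 9, 4, 48]
Tree (level-order array): [33, 2, 48, None, 16, None, None, 9, 18, 4]
In a BST, the LCA of p=9, q=18 is the first node v on the
root-to-leaf path with p <= v <= q (go left if both < v, right if both > v).
Walk from root:
  at 33: both 9 and 18 < 33, go left
  at 2: both 9 and 18 > 2, go right
  at 16: 9 <= 16 <= 18, this is the LCA
LCA = 16


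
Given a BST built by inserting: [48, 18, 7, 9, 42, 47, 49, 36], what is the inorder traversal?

Tree insertion order: [48, 18, 7, 9, 42, 47, 49, 36]
Tree (level-order array): [48, 18, 49, 7, 42, None, None, None, 9, 36, 47]
Inorder traversal: [7, 9, 18, 36, 42, 47, 48, 49]


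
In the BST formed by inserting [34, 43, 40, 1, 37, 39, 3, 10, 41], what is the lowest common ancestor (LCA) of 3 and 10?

Tree insertion order: [34, 43, 40, 1, 37, 39, 3, 10, 41]
Tree (level-order array): [34, 1, 43, None, 3, 40, None, None, 10, 37, 41, None, None, None, 39]
In a BST, the LCA of p=3, q=10 is the first node v on the
root-to-leaf path with p <= v <= q (go left if both < v, right if both > v).
Walk from root:
  at 34: both 3 and 10 < 34, go left
  at 1: both 3 and 10 > 1, go right
  at 3: 3 <= 3 <= 10, this is the LCA
LCA = 3


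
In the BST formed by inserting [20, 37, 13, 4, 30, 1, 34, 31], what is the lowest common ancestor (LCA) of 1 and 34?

Tree insertion order: [20, 37, 13, 4, 30, 1, 34, 31]
Tree (level-order array): [20, 13, 37, 4, None, 30, None, 1, None, None, 34, None, None, 31]
In a BST, the LCA of p=1, q=34 is the first node v on the
root-to-leaf path with p <= v <= q (go left if both < v, right if both > v).
Walk from root:
  at 20: 1 <= 20 <= 34, this is the LCA
LCA = 20


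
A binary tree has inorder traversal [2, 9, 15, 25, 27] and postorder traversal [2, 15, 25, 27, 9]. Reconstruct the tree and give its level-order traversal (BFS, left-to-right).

Inorder:   [2, 9, 15, 25, 27]
Postorder: [2, 15, 25, 27, 9]
Algorithm: postorder visits root last, so walk postorder right-to-left;
each value is the root of the current inorder slice — split it at that
value, recurse on the right subtree first, then the left.
Recursive splits:
  root=9; inorder splits into left=[2], right=[15, 25, 27]
  root=27; inorder splits into left=[15, 25], right=[]
  root=25; inorder splits into left=[15], right=[]
  root=15; inorder splits into left=[], right=[]
  root=2; inorder splits into left=[], right=[]
Reconstructed level-order: [9, 2, 27, 25, 15]


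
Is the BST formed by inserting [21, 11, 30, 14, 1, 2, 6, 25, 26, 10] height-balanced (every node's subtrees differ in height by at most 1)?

Tree (level-order array): [21, 11, 30, 1, 14, 25, None, None, 2, None, None, None, 26, None, 6, None, None, None, 10]
Definition: a tree is height-balanced if, at every node, |h(left) - h(right)| <= 1 (empty subtree has height -1).
Bottom-up per-node check:
  node 10: h_left=-1, h_right=-1, diff=0 [OK], height=0
  node 6: h_left=-1, h_right=0, diff=1 [OK], height=1
  node 2: h_left=-1, h_right=1, diff=2 [FAIL (|-1-1|=2 > 1)], height=2
  node 1: h_left=-1, h_right=2, diff=3 [FAIL (|-1-2|=3 > 1)], height=3
  node 14: h_left=-1, h_right=-1, diff=0 [OK], height=0
  node 11: h_left=3, h_right=0, diff=3 [FAIL (|3-0|=3 > 1)], height=4
  node 26: h_left=-1, h_right=-1, diff=0 [OK], height=0
  node 25: h_left=-1, h_right=0, diff=1 [OK], height=1
  node 30: h_left=1, h_right=-1, diff=2 [FAIL (|1--1|=2 > 1)], height=2
  node 21: h_left=4, h_right=2, diff=2 [FAIL (|4-2|=2 > 1)], height=5
Node 2 violates the condition: |-1 - 1| = 2 > 1.
Result: Not balanced


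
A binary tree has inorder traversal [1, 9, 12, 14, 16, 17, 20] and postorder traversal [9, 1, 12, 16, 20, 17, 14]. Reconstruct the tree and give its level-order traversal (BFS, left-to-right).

Inorder:   [1, 9, 12, 14, 16, 17, 20]
Postorder: [9, 1, 12, 16, 20, 17, 14]
Algorithm: postorder visits root last, so walk postorder right-to-left;
each value is the root of the current inorder slice — split it at that
value, recurse on the right subtree first, then the left.
Recursive splits:
  root=14; inorder splits into left=[1, 9, 12], right=[16, 17, 20]
  root=17; inorder splits into left=[16], right=[20]
  root=20; inorder splits into left=[], right=[]
  root=16; inorder splits into left=[], right=[]
  root=12; inorder splits into left=[1, 9], right=[]
  root=1; inorder splits into left=[], right=[9]
  root=9; inorder splits into left=[], right=[]
Reconstructed level-order: [14, 12, 17, 1, 16, 20, 9]


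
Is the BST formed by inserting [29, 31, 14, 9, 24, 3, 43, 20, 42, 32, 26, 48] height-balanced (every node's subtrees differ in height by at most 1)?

Tree (level-order array): [29, 14, 31, 9, 24, None, 43, 3, None, 20, 26, 42, 48, None, None, None, None, None, None, 32]
Definition: a tree is height-balanced if, at every node, |h(left) - h(right)| <= 1 (empty subtree has height -1).
Bottom-up per-node check:
  node 3: h_left=-1, h_right=-1, diff=0 [OK], height=0
  node 9: h_left=0, h_right=-1, diff=1 [OK], height=1
  node 20: h_left=-1, h_right=-1, diff=0 [OK], height=0
  node 26: h_left=-1, h_right=-1, diff=0 [OK], height=0
  node 24: h_left=0, h_right=0, diff=0 [OK], height=1
  node 14: h_left=1, h_right=1, diff=0 [OK], height=2
  node 32: h_left=-1, h_right=-1, diff=0 [OK], height=0
  node 42: h_left=0, h_right=-1, diff=1 [OK], height=1
  node 48: h_left=-1, h_right=-1, diff=0 [OK], height=0
  node 43: h_left=1, h_right=0, diff=1 [OK], height=2
  node 31: h_left=-1, h_right=2, diff=3 [FAIL (|-1-2|=3 > 1)], height=3
  node 29: h_left=2, h_right=3, diff=1 [OK], height=4
Node 31 violates the condition: |-1 - 2| = 3 > 1.
Result: Not balanced


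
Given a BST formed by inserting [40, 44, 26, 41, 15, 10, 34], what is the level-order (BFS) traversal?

Tree insertion order: [40, 44, 26, 41, 15, 10, 34]
Tree (level-order array): [40, 26, 44, 15, 34, 41, None, 10]
BFS from the root, enqueuing left then right child of each popped node:
  queue [40] -> pop 40, enqueue [26, 44], visited so far: [40]
  queue [26, 44] -> pop 26, enqueue [15, 34], visited so far: [40, 26]
  queue [44, 15, 34] -> pop 44, enqueue [41], visited so far: [40, 26, 44]
  queue [15, 34, 41] -> pop 15, enqueue [10], visited so far: [40, 26, 44, 15]
  queue [34, 41, 10] -> pop 34, enqueue [none], visited so far: [40, 26, 44, 15, 34]
  queue [41, 10] -> pop 41, enqueue [none], visited so far: [40, 26, 44, 15, 34, 41]
  queue [10] -> pop 10, enqueue [none], visited so far: [40, 26, 44, 15, 34, 41, 10]
Result: [40, 26, 44, 15, 34, 41, 10]


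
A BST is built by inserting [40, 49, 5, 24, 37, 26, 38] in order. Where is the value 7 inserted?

Starting tree (level order): [40, 5, 49, None, 24, None, None, None, 37, 26, 38]
Insertion path: 40 -> 5 -> 24
Result: insert 7 as left child of 24
Final tree (level order): [40, 5, 49, None, 24, None, None, 7, 37, None, None, 26, 38]


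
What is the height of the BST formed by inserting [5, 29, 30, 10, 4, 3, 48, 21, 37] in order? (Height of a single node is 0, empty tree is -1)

Insertion order: [5, 29, 30, 10, 4, 3, 48, 21, 37]
Tree (level-order array): [5, 4, 29, 3, None, 10, 30, None, None, None, 21, None, 48, None, None, 37]
Compute height bottom-up (empty subtree = -1):
  height(3) = 1 + max(-1, -1) = 0
  height(4) = 1 + max(0, -1) = 1
  height(21) = 1 + max(-1, -1) = 0
  height(10) = 1 + max(-1, 0) = 1
  height(37) = 1 + max(-1, -1) = 0
  height(48) = 1 + max(0, -1) = 1
  height(30) = 1 + max(-1, 1) = 2
  height(29) = 1 + max(1, 2) = 3
  height(5) = 1 + max(1, 3) = 4
Height = 4


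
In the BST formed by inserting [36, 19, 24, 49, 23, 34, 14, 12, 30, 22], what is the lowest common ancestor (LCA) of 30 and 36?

Tree insertion order: [36, 19, 24, 49, 23, 34, 14, 12, 30, 22]
Tree (level-order array): [36, 19, 49, 14, 24, None, None, 12, None, 23, 34, None, None, 22, None, 30]
In a BST, the LCA of p=30, q=36 is the first node v on the
root-to-leaf path with p <= v <= q (go left if both < v, right if both > v).
Walk from root:
  at 36: 30 <= 36 <= 36, this is the LCA
LCA = 36


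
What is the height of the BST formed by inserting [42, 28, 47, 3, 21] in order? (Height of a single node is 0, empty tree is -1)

Insertion order: [42, 28, 47, 3, 21]
Tree (level-order array): [42, 28, 47, 3, None, None, None, None, 21]
Compute height bottom-up (empty subtree = -1):
  height(21) = 1 + max(-1, -1) = 0
  height(3) = 1 + max(-1, 0) = 1
  height(28) = 1 + max(1, -1) = 2
  height(47) = 1 + max(-1, -1) = 0
  height(42) = 1 + max(2, 0) = 3
Height = 3


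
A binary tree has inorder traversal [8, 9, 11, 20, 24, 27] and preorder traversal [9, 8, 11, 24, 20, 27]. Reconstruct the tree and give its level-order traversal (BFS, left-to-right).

Inorder:  [8, 9, 11, 20, 24, 27]
Preorder: [9, 8, 11, 24, 20, 27]
Algorithm: preorder visits root first, so consume preorder in order;
for each root, split the current inorder slice at that value into
left-subtree inorder and right-subtree inorder, then recurse.
Recursive splits:
  root=9; inorder splits into left=[8], right=[11, 20, 24, 27]
  root=8; inorder splits into left=[], right=[]
  root=11; inorder splits into left=[], right=[20, 24, 27]
  root=24; inorder splits into left=[20], right=[27]
  root=20; inorder splits into left=[], right=[]
  root=27; inorder splits into left=[], right=[]
Reconstructed level-order: [9, 8, 11, 24, 20, 27]


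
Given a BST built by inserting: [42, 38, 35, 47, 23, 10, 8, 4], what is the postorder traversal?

Tree insertion order: [42, 38, 35, 47, 23, 10, 8, 4]
Tree (level-order array): [42, 38, 47, 35, None, None, None, 23, None, 10, None, 8, None, 4]
Postorder traversal: [4, 8, 10, 23, 35, 38, 47, 42]


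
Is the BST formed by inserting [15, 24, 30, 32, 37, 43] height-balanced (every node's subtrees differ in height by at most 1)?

Tree (level-order array): [15, None, 24, None, 30, None, 32, None, 37, None, 43]
Definition: a tree is height-balanced if, at every node, |h(left) - h(right)| <= 1 (empty subtree has height -1).
Bottom-up per-node check:
  node 43: h_left=-1, h_right=-1, diff=0 [OK], height=0
  node 37: h_left=-1, h_right=0, diff=1 [OK], height=1
  node 32: h_left=-1, h_right=1, diff=2 [FAIL (|-1-1|=2 > 1)], height=2
  node 30: h_left=-1, h_right=2, diff=3 [FAIL (|-1-2|=3 > 1)], height=3
  node 24: h_left=-1, h_right=3, diff=4 [FAIL (|-1-3|=4 > 1)], height=4
  node 15: h_left=-1, h_right=4, diff=5 [FAIL (|-1-4|=5 > 1)], height=5
Node 32 violates the condition: |-1 - 1| = 2 > 1.
Result: Not balanced


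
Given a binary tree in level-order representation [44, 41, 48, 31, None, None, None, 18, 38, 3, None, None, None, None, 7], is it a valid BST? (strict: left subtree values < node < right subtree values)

Level-order array: [44, 41, 48, 31, None, None, None, 18, 38, 3, None, None, None, None, 7]
Validate using subtree bounds (lo, hi): at each node, require lo < value < hi,
then recurse left with hi=value and right with lo=value.
Preorder trace (stopping at first violation):
  at node 44 with bounds (-inf, +inf): OK
  at node 41 with bounds (-inf, 44): OK
  at node 31 with bounds (-inf, 41): OK
  at node 18 with bounds (-inf, 31): OK
  at node 3 with bounds (-inf, 18): OK
  at node 7 with bounds (3, 18): OK
  at node 38 with bounds (31, 41): OK
  at node 48 with bounds (44, +inf): OK
No violation found at any node.
Result: Valid BST


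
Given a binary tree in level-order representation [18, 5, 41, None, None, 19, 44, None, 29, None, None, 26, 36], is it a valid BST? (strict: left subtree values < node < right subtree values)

Level-order array: [18, 5, 41, None, None, 19, 44, None, 29, None, None, 26, 36]
Validate using subtree bounds (lo, hi): at each node, require lo < value < hi,
then recurse left with hi=value and right with lo=value.
Preorder trace (stopping at first violation):
  at node 18 with bounds (-inf, +inf): OK
  at node 5 with bounds (-inf, 18): OK
  at node 41 with bounds (18, +inf): OK
  at node 19 with bounds (18, 41): OK
  at node 29 with bounds (19, 41): OK
  at node 26 with bounds (19, 29): OK
  at node 36 with bounds (29, 41): OK
  at node 44 with bounds (41, +inf): OK
No violation found at any node.
Result: Valid BST


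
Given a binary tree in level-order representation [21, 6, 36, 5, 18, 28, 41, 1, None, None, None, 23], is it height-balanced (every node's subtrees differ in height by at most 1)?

Tree (level-order array): [21, 6, 36, 5, 18, 28, 41, 1, None, None, None, 23]
Definition: a tree is height-balanced if, at every node, |h(left) - h(right)| <= 1 (empty subtree has height -1).
Bottom-up per-node check:
  node 1: h_left=-1, h_right=-1, diff=0 [OK], height=0
  node 5: h_left=0, h_right=-1, diff=1 [OK], height=1
  node 18: h_left=-1, h_right=-1, diff=0 [OK], height=0
  node 6: h_left=1, h_right=0, diff=1 [OK], height=2
  node 23: h_left=-1, h_right=-1, diff=0 [OK], height=0
  node 28: h_left=0, h_right=-1, diff=1 [OK], height=1
  node 41: h_left=-1, h_right=-1, diff=0 [OK], height=0
  node 36: h_left=1, h_right=0, diff=1 [OK], height=2
  node 21: h_left=2, h_right=2, diff=0 [OK], height=3
All nodes satisfy the balance condition.
Result: Balanced


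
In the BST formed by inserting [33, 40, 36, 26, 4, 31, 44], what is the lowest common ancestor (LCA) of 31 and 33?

Tree insertion order: [33, 40, 36, 26, 4, 31, 44]
Tree (level-order array): [33, 26, 40, 4, 31, 36, 44]
In a BST, the LCA of p=31, q=33 is the first node v on the
root-to-leaf path with p <= v <= q (go left if both < v, right if both > v).
Walk from root:
  at 33: 31 <= 33 <= 33, this is the LCA
LCA = 33


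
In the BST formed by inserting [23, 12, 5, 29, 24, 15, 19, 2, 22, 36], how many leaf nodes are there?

Tree built from: [23, 12, 5, 29, 24, 15, 19, 2, 22, 36]
Tree (level-order array): [23, 12, 29, 5, 15, 24, 36, 2, None, None, 19, None, None, None, None, None, None, None, 22]
Rule: A leaf has 0 children.
Per-node child counts:
  node 23: 2 child(ren)
  node 12: 2 child(ren)
  node 5: 1 child(ren)
  node 2: 0 child(ren)
  node 15: 1 child(ren)
  node 19: 1 child(ren)
  node 22: 0 child(ren)
  node 29: 2 child(ren)
  node 24: 0 child(ren)
  node 36: 0 child(ren)
Matching nodes: [2, 22, 24, 36]
Count of leaf nodes: 4


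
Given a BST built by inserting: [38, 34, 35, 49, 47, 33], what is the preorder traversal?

Tree insertion order: [38, 34, 35, 49, 47, 33]
Tree (level-order array): [38, 34, 49, 33, 35, 47]
Preorder traversal: [38, 34, 33, 35, 49, 47]


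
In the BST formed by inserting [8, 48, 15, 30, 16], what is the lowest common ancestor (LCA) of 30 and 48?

Tree insertion order: [8, 48, 15, 30, 16]
Tree (level-order array): [8, None, 48, 15, None, None, 30, 16]
In a BST, the LCA of p=30, q=48 is the first node v on the
root-to-leaf path with p <= v <= q (go left if both < v, right if both > v).
Walk from root:
  at 8: both 30 and 48 > 8, go right
  at 48: 30 <= 48 <= 48, this is the LCA
LCA = 48


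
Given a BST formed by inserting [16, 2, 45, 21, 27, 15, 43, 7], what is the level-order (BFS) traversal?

Tree insertion order: [16, 2, 45, 21, 27, 15, 43, 7]
Tree (level-order array): [16, 2, 45, None, 15, 21, None, 7, None, None, 27, None, None, None, 43]
BFS from the root, enqueuing left then right child of each popped node:
  queue [16] -> pop 16, enqueue [2, 45], visited so far: [16]
  queue [2, 45] -> pop 2, enqueue [15], visited so far: [16, 2]
  queue [45, 15] -> pop 45, enqueue [21], visited so far: [16, 2, 45]
  queue [15, 21] -> pop 15, enqueue [7], visited so far: [16, 2, 45, 15]
  queue [21, 7] -> pop 21, enqueue [27], visited so far: [16, 2, 45, 15, 21]
  queue [7, 27] -> pop 7, enqueue [none], visited so far: [16, 2, 45, 15, 21, 7]
  queue [27] -> pop 27, enqueue [43], visited so far: [16, 2, 45, 15, 21, 7, 27]
  queue [43] -> pop 43, enqueue [none], visited so far: [16, 2, 45, 15, 21, 7, 27, 43]
Result: [16, 2, 45, 15, 21, 7, 27, 43]


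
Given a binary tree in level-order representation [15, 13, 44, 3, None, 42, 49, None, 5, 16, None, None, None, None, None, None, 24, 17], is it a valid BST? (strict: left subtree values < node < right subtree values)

Level-order array: [15, 13, 44, 3, None, 42, 49, None, 5, 16, None, None, None, None, None, None, 24, 17]
Validate using subtree bounds (lo, hi): at each node, require lo < value < hi,
then recurse left with hi=value and right with lo=value.
Preorder trace (stopping at first violation):
  at node 15 with bounds (-inf, +inf): OK
  at node 13 with bounds (-inf, 15): OK
  at node 3 with bounds (-inf, 13): OK
  at node 5 with bounds (3, 13): OK
  at node 44 with bounds (15, +inf): OK
  at node 42 with bounds (15, 44): OK
  at node 16 with bounds (15, 42): OK
  at node 24 with bounds (16, 42): OK
  at node 17 with bounds (16, 24): OK
  at node 49 with bounds (44, +inf): OK
No violation found at any node.
Result: Valid BST


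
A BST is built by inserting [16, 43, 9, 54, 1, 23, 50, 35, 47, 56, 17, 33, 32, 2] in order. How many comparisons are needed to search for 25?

Search path for 25: 16 -> 43 -> 23 -> 35 -> 33 -> 32
Found: False
Comparisons: 6


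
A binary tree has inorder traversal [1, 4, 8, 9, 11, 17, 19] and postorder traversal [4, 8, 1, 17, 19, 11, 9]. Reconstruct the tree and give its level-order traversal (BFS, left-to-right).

Inorder:   [1, 4, 8, 9, 11, 17, 19]
Postorder: [4, 8, 1, 17, 19, 11, 9]
Algorithm: postorder visits root last, so walk postorder right-to-left;
each value is the root of the current inorder slice — split it at that
value, recurse on the right subtree first, then the left.
Recursive splits:
  root=9; inorder splits into left=[1, 4, 8], right=[11, 17, 19]
  root=11; inorder splits into left=[], right=[17, 19]
  root=19; inorder splits into left=[17], right=[]
  root=17; inorder splits into left=[], right=[]
  root=1; inorder splits into left=[], right=[4, 8]
  root=8; inorder splits into left=[4], right=[]
  root=4; inorder splits into left=[], right=[]
Reconstructed level-order: [9, 1, 11, 8, 19, 4, 17]


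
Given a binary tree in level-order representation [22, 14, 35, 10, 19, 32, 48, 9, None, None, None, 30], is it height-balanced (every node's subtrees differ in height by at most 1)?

Tree (level-order array): [22, 14, 35, 10, 19, 32, 48, 9, None, None, None, 30]
Definition: a tree is height-balanced if, at every node, |h(left) - h(right)| <= 1 (empty subtree has height -1).
Bottom-up per-node check:
  node 9: h_left=-1, h_right=-1, diff=0 [OK], height=0
  node 10: h_left=0, h_right=-1, diff=1 [OK], height=1
  node 19: h_left=-1, h_right=-1, diff=0 [OK], height=0
  node 14: h_left=1, h_right=0, diff=1 [OK], height=2
  node 30: h_left=-1, h_right=-1, diff=0 [OK], height=0
  node 32: h_left=0, h_right=-1, diff=1 [OK], height=1
  node 48: h_left=-1, h_right=-1, diff=0 [OK], height=0
  node 35: h_left=1, h_right=0, diff=1 [OK], height=2
  node 22: h_left=2, h_right=2, diff=0 [OK], height=3
All nodes satisfy the balance condition.
Result: Balanced


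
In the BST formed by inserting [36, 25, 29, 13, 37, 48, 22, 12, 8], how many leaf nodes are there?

Tree built from: [36, 25, 29, 13, 37, 48, 22, 12, 8]
Tree (level-order array): [36, 25, 37, 13, 29, None, 48, 12, 22, None, None, None, None, 8]
Rule: A leaf has 0 children.
Per-node child counts:
  node 36: 2 child(ren)
  node 25: 2 child(ren)
  node 13: 2 child(ren)
  node 12: 1 child(ren)
  node 8: 0 child(ren)
  node 22: 0 child(ren)
  node 29: 0 child(ren)
  node 37: 1 child(ren)
  node 48: 0 child(ren)
Matching nodes: [8, 22, 29, 48]
Count of leaf nodes: 4


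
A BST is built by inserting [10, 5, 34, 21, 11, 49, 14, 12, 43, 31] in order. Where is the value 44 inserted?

Starting tree (level order): [10, 5, 34, None, None, 21, 49, 11, 31, 43, None, None, 14, None, None, None, None, 12]
Insertion path: 10 -> 34 -> 49 -> 43
Result: insert 44 as right child of 43
Final tree (level order): [10, 5, 34, None, None, 21, 49, 11, 31, 43, None, None, 14, None, None, None, 44, 12]


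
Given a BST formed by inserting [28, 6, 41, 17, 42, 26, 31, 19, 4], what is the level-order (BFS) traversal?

Tree insertion order: [28, 6, 41, 17, 42, 26, 31, 19, 4]
Tree (level-order array): [28, 6, 41, 4, 17, 31, 42, None, None, None, 26, None, None, None, None, 19]
BFS from the root, enqueuing left then right child of each popped node:
  queue [28] -> pop 28, enqueue [6, 41], visited so far: [28]
  queue [6, 41] -> pop 6, enqueue [4, 17], visited so far: [28, 6]
  queue [41, 4, 17] -> pop 41, enqueue [31, 42], visited so far: [28, 6, 41]
  queue [4, 17, 31, 42] -> pop 4, enqueue [none], visited so far: [28, 6, 41, 4]
  queue [17, 31, 42] -> pop 17, enqueue [26], visited so far: [28, 6, 41, 4, 17]
  queue [31, 42, 26] -> pop 31, enqueue [none], visited so far: [28, 6, 41, 4, 17, 31]
  queue [42, 26] -> pop 42, enqueue [none], visited so far: [28, 6, 41, 4, 17, 31, 42]
  queue [26] -> pop 26, enqueue [19], visited so far: [28, 6, 41, 4, 17, 31, 42, 26]
  queue [19] -> pop 19, enqueue [none], visited so far: [28, 6, 41, 4, 17, 31, 42, 26, 19]
Result: [28, 6, 41, 4, 17, 31, 42, 26, 19]


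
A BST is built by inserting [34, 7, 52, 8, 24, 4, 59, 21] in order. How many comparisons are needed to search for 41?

Search path for 41: 34 -> 52
Found: False
Comparisons: 2


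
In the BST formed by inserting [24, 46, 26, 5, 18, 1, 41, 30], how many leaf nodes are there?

Tree built from: [24, 46, 26, 5, 18, 1, 41, 30]
Tree (level-order array): [24, 5, 46, 1, 18, 26, None, None, None, None, None, None, 41, 30]
Rule: A leaf has 0 children.
Per-node child counts:
  node 24: 2 child(ren)
  node 5: 2 child(ren)
  node 1: 0 child(ren)
  node 18: 0 child(ren)
  node 46: 1 child(ren)
  node 26: 1 child(ren)
  node 41: 1 child(ren)
  node 30: 0 child(ren)
Matching nodes: [1, 18, 30]
Count of leaf nodes: 3


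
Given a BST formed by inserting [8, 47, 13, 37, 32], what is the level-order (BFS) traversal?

Tree insertion order: [8, 47, 13, 37, 32]
Tree (level-order array): [8, None, 47, 13, None, None, 37, 32]
BFS from the root, enqueuing left then right child of each popped node:
  queue [8] -> pop 8, enqueue [47], visited so far: [8]
  queue [47] -> pop 47, enqueue [13], visited so far: [8, 47]
  queue [13] -> pop 13, enqueue [37], visited so far: [8, 47, 13]
  queue [37] -> pop 37, enqueue [32], visited so far: [8, 47, 13, 37]
  queue [32] -> pop 32, enqueue [none], visited so far: [8, 47, 13, 37, 32]
Result: [8, 47, 13, 37, 32]


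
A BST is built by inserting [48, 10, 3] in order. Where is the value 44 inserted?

Starting tree (level order): [48, 10, None, 3]
Insertion path: 48 -> 10
Result: insert 44 as right child of 10
Final tree (level order): [48, 10, None, 3, 44]


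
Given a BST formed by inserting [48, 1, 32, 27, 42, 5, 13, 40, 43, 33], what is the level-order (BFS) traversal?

Tree insertion order: [48, 1, 32, 27, 42, 5, 13, 40, 43, 33]
Tree (level-order array): [48, 1, None, None, 32, 27, 42, 5, None, 40, 43, None, 13, 33]
BFS from the root, enqueuing left then right child of each popped node:
  queue [48] -> pop 48, enqueue [1], visited so far: [48]
  queue [1] -> pop 1, enqueue [32], visited so far: [48, 1]
  queue [32] -> pop 32, enqueue [27, 42], visited so far: [48, 1, 32]
  queue [27, 42] -> pop 27, enqueue [5], visited so far: [48, 1, 32, 27]
  queue [42, 5] -> pop 42, enqueue [40, 43], visited so far: [48, 1, 32, 27, 42]
  queue [5, 40, 43] -> pop 5, enqueue [13], visited so far: [48, 1, 32, 27, 42, 5]
  queue [40, 43, 13] -> pop 40, enqueue [33], visited so far: [48, 1, 32, 27, 42, 5, 40]
  queue [43, 13, 33] -> pop 43, enqueue [none], visited so far: [48, 1, 32, 27, 42, 5, 40, 43]
  queue [13, 33] -> pop 13, enqueue [none], visited so far: [48, 1, 32, 27, 42, 5, 40, 43, 13]
  queue [33] -> pop 33, enqueue [none], visited so far: [48, 1, 32, 27, 42, 5, 40, 43, 13, 33]
Result: [48, 1, 32, 27, 42, 5, 40, 43, 13, 33]


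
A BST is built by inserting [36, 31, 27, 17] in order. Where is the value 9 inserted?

Starting tree (level order): [36, 31, None, 27, None, 17]
Insertion path: 36 -> 31 -> 27 -> 17
Result: insert 9 as left child of 17
Final tree (level order): [36, 31, None, 27, None, 17, None, 9]


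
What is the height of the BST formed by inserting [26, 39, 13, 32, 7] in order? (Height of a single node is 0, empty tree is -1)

Insertion order: [26, 39, 13, 32, 7]
Tree (level-order array): [26, 13, 39, 7, None, 32]
Compute height bottom-up (empty subtree = -1):
  height(7) = 1 + max(-1, -1) = 0
  height(13) = 1 + max(0, -1) = 1
  height(32) = 1 + max(-1, -1) = 0
  height(39) = 1 + max(0, -1) = 1
  height(26) = 1 + max(1, 1) = 2
Height = 2


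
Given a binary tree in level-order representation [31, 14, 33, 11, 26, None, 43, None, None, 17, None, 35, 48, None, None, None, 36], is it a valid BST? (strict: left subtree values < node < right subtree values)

Level-order array: [31, 14, 33, 11, 26, None, 43, None, None, 17, None, 35, 48, None, None, None, 36]
Validate using subtree bounds (lo, hi): at each node, require lo < value < hi,
then recurse left with hi=value and right with lo=value.
Preorder trace (stopping at first violation):
  at node 31 with bounds (-inf, +inf): OK
  at node 14 with bounds (-inf, 31): OK
  at node 11 with bounds (-inf, 14): OK
  at node 26 with bounds (14, 31): OK
  at node 17 with bounds (14, 26): OK
  at node 33 with bounds (31, +inf): OK
  at node 43 with bounds (33, +inf): OK
  at node 35 with bounds (33, 43): OK
  at node 36 with bounds (35, 43): OK
  at node 48 with bounds (43, +inf): OK
No violation found at any node.
Result: Valid BST


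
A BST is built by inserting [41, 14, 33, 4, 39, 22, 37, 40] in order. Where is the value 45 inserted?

Starting tree (level order): [41, 14, None, 4, 33, None, None, 22, 39, None, None, 37, 40]
Insertion path: 41
Result: insert 45 as right child of 41
Final tree (level order): [41, 14, 45, 4, 33, None, None, None, None, 22, 39, None, None, 37, 40]


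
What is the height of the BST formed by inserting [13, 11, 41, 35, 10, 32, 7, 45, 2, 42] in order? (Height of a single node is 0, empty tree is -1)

Insertion order: [13, 11, 41, 35, 10, 32, 7, 45, 2, 42]
Tree (level-order array): [13, 11, 41, 10, None, 35, 45, 7, None, 32, None, 42, None, 2]
Compute height bottom-up (empty subtree = -1):
  height(2) = 1 + max(-1, -1) = 0
  height(7) = 1 + max(0, -1) = 1
  height(10) = 1 + max(1, -1) = 2
  height(11) = 1 + max(2, -1) = 3
  height(32) = 1 + max(-1, -1) = 0
  height(35) = 1 + max(0, -1) = 1
  height(42) = 1 + max(-1, -1) = 0
  height(45) = 1 + max(0, -1) = 1
  height(41) = 1 + max(1, 1) = 2
  height(13) = 1 + max(3, 2) = 4
Height = 4


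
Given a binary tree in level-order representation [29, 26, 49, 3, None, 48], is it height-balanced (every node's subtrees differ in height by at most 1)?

Tree (level-order array): [29, 26, 49, 3, None, 48]
Definition: a tree is height-balanced if, at every node, |h(left) - h(right)| <= 1 (empty subtree has height -1).
Bottom-up per-node check:
  node 3: h_left=-1, h_right=-1, diff=0 [OK], height=0
  node 26: h_left=0, h_right=-1, diff=1 [OK], height=1
  node 48: h_left=-1, h_right=-1, diff=0 [OK], height=0
  node 49: h_left=0, h_right=-1, diff=1 [OK], height=1
  node 29: h_left=1, h_right=1, diff=0 [OK], height=2
All nodes satisfy the balance condition.
Result: Balanced


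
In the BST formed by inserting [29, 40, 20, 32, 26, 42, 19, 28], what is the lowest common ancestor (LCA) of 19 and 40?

Tree insertion order: [29, 40, 20, 32, 26, 42, 19, 28]
Tree (level-order array): [29, 20, 40, 19, 26, 32, 42, None, None, None, 28]
In a BST, the LCA of p=19, q=40 is the first node v on the
root-to-leaf path with p <= v <= q (go left if both < v, right if both > v).
Walk from root:
  at 29: 19 <= 29 <= 40, this is the LCA
LCA = 29


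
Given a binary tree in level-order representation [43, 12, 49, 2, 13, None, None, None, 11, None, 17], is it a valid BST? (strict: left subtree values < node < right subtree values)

Level-order array: [43, 12, 49, 2, 13, None, None, None, 11, None, 17]
Validate using subtree bounds (lo, hi): at each node, require lo < value < hi,
then recurse left with hi=value and right with lo=value.
Preorder trace (stopping at first violation):
  at node 43 with bounds (-inf, +inf): OK
  at node 12 with bounds (-inf, 43): OK
  at node 2 with bounds (-inf, 12): OK
  at node 11 with bounds (2, 12): OK
  at node 13 with bounds (12, 43): OK
  at node 17 with bounds (13, 43): OK
  at node 49 with bounds (43, +inf): OK
No violation found at any node.
Result: Valid BST


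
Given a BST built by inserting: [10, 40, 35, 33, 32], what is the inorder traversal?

Tree insertion order: [10, 40, 35, 33, 32]
Tree (level-order array): [10, None, 40, 35, None, 33, None, 32]
Inorder traversal: [10, 32, 33, 35, 40]


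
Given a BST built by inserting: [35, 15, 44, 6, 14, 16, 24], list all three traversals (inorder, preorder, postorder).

Tree insertion order: [35, 15, 44, 6, 14, 16, 24]
Tree (level-order array): [35, 15, 44, 6, 16, None, None, None, 14, None, 24]
Inorder (L, root, R): [6, 14, 15, 16, 24, 35, 44]
Preorder (root, L, R): [35, 15, 6, 14, 16, 24, 44]
Postorder (L, R, root): [14, 6, 24, 16, 15, 44, 35]


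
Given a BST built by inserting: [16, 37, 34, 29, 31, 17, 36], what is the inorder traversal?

Tree insertion order: [16, 37, 34, 29, 31, 17, 36]
Tree (level-order array): [16, None, 37, 34, None, 29, 36, 17, 31]
Inorder traversal: [16, 17, 29, 31, 34, 36, 37]


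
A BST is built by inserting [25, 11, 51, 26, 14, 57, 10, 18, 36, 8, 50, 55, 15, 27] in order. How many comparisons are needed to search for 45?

Search path for 45: 25 -> 51 -> 26 -> 36 -> 50
Found: False
Comparisons: 5


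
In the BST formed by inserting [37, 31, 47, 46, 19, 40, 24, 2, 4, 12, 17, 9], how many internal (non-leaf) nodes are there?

Tree built from: [37, 31, 47, 46, 19, 40, 24, 2, 4, 12, 17, 9]
Tree (level-order array): [37, 31, 47, 19, None, 46, None, 2, 24, 40, None, None, 4, None, None, None, None, None, 12, 9, 17]
Rule: An internal node has at least one child.
Per-node child counts:
  node 37: 2 child(ren)
  node 31: 1 child(ren)
  node 19: 2 child(ren)
  node 2: 1 child(ren)
  node 4: 1 child(ren)
  node 12: 2 child(ren)
  node 9: 0 child(ren)
  node 17: 0 child(ren)
  node 24: 0 child(ren)
  node 47: 1 child(ren)
  node 46: 1 child(ren)
  node 40: 0 child(ren)
Matching nodes: [37, 31, 19, 2, 4, 12, 47, 46]
Count of internal (non-leaf) nodes: 8


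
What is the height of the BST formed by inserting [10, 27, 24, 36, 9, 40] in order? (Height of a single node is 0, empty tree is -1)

Insertion order: [10, 27, 24, 36, 9, 40]
Tree (level-order array): [10, 9, 27, None, None, 24, 36, None, None, None, 40]
Compute height bottom-up (empty subtree = -1):
  height(9) = 1 + max(-1, -1) = 0
  height(24) = 1 + max(-1, -1) = 0
  height(40) = 1 + max(-1, -1) = 0
  height(36) = 1 + max(-1, 0) = 1
  height(27) = 1 + max(0, 1) = 2
  height(10) = 1 + max(0, 2) = 3
Height = 3


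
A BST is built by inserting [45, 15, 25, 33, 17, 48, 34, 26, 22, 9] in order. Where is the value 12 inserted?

Starting tree (level order): [45, 15, 48, 9, 25, None, None, None, None, 17, 33, None, 22, 26, 34]
Insertion path: 45 -> 15 -> 9
Result: insert 12 as right child of 9
Final tree (level order): [45, 15, 48, 9, 25, None, None, None, 12, 17, 33, None, None, None, 22, 26, 34]


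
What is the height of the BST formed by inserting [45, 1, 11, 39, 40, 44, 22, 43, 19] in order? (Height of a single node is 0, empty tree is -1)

Insertion order: [45, 1, 11, 39, 40, 44, 22, 43, 19]
Tree (level-order array): [45, 1, None, None, 11, None, 39, 22, 40, 19, None, None, 44, None, None, 43]
Compute height bottom-up (empty subtree = -1):
  height(19) = 1 + max(-1, -1) = 0
  height(22) = 1 + max(0, -1) = 1
  height(43) = 1 + max(-1, -1) = 0
  height(44) = 1 + max(0, -1) = 1
  height(40) = 1 + max(-1, 1) = 2
  height(39) = 1 + max(1, 2) = 3
  height(11) = 1 + max(-1, 3) = 4
  height(1) = 1 + max(-1, 4) = 5
  height(45) = 1 + max(5, -1) = 6
Height = 6


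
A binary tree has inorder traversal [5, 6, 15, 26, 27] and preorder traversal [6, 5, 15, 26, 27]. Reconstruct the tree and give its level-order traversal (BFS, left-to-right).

Inorder:  [5, 6, 15, 26, 27]
Preorder: [6, 5, 15, 26, 27]
Algorithm: preorder visits root first, so consume preorder in order;
for each root, split the current inorder slice at that value into
left-subtree inorder and right-subtree inorder, then recurse.
Recursive splits:
  root=6; inorder splits into left=[5], right=[15, 26, 27]
  root=5; inorder splits into left=[], right=[]
  root=15; inorder splits into left=[], right=[26, 27]
  root=26; inorder splits into left=[], right=[27]
  root=27; inorder splits into left=[], right=[]
Reconstructed level-order: [6, 5, 15, 26, 27]


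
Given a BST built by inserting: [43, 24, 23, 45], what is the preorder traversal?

Tree insertion order: [43, 24, 23, 45]
Tree (level-order array): [43, 24, 45, 23]
Preorder traversal: [43, 24, 23, 45]


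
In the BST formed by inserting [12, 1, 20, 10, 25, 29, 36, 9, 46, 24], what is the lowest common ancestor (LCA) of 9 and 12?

Tree insertion order: [12, 1, 20, 10, 25, 29, 36, 9, 46, 24]
Tree (level-order array): [12, 1, 20, None, 10, None, 25, 9, None, 24, 29, None, None, None, None, None, 36, None, 46]
In a BST, the LCA of p=9, q=12 is the first node v on the
root-to-leaf path with p <= v <= q (go left if both < v, right if both > v).
Walk from root:
  at 12: 9 <= 12 <= 12, this is the LCA
LCA = 12


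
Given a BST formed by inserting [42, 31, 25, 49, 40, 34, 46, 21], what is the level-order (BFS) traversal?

Tree insertion order: [42, 31, 25, 49, 40, 34, 46, 21]
Tree (level-order array): [42, 31, 49, 25, 40, 46, None, 21, None, 34]
BFS from the root, enqueuing left then right child of each popped node:
  queue [42] -> pop 42, enqueue [31, 49], visited so far: [42]
  queue [31, 49] -> pop 31, enqueue [25, 40], visited so far: [42, 31]
  queue [49, 25, 40] -> pop 49, enqueue [46], visited so far: [42, 31, 49]
  queue [25, 40, 46] -> pop 25, enqueue [21], visited so far: [42, 31, 49, 25]
  queue [40, 46, 21] -> pop 40, enqueue [34], visited so far: [42, 31, 49, 25, 40]
  queue [46, 21, 34] -> pop 46, enqueue [none], visited so far: [42, 31, 49, 25, 40, 46]
  queue [21, 34] -> pop 21, enqueue [none], visited so far: [42, 31, 49, 25, 40, 46, 21]
  queue [34] -> pop 34, enqueue [none], visited so far: [42, 31, 49, 25, 40, 46, 21, 34]
Result: [42, 31, 49, 25, 40, 46, 21, 34]


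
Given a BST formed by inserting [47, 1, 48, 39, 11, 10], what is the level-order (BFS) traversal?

Tree insertion order: [47, 1, 48, 39, 11, 10]
Tree (level-order array): [47, 1, 48, None, 39, None, None, 11, None, 10]
BFS from the root, enqueuing left then right child of each popped node:
  queue [47] -> pop 47, enqueue [1, 48], visited so far: [47]
  queue [1, 48] -> pop 1, enqueue [39], visited so far: [47, 1]
  queue [48, 39] -> pop 48, enqueue [none], visited so far: [47, 1, 48]
  queue [39] -> pop 39, enqueue [11], visited so far: [47, 1, 48, 39]
  queue [11] -> pop 11, enqueue [10], visited so far: [47, 1, 48, 39, 11]
  queue [10] -> pop 10, enqueue [none], visited so far: [47, 1, 48, 39, 11, 10]
Result: [47, 1, 48, 39, 11, 10]


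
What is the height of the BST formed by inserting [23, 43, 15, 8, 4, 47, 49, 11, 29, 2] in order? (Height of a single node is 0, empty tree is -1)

Insertion order: [23, 43, 15, 8, 4, 47, 49, 11, 29, 2]
Tree (level-order array): [23, 15, 43, 8, None, 29, 47, 4, 11, None, None, None, 49, 2]
Compute height bottom-up (empty subtree = -1):
  height(2) = 1 + max(-1, -1) = 0
  height(4) = 1 + max(0, -1) = 1
  height(11) = 1 + max(-1, -1) = 0
  height(8) = 1 + max(1, 0) = 2
  height(15) = 1 + max(2, -1) = 3
  height(29) = 1 + max(-1, -1) = 0
  height(49) = 1 + max(-1, -1) = 0
  height(47) = 1 + max(-1, 0) = 1
  height(43) = 1 + max(0, 1) = 2
  height(23) = 1 + max(3, 2) = 4
Height = 4


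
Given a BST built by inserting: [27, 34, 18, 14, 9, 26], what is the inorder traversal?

Tree insertion order: [27, 34, 18, 14, 9, 26]
Tree (level-order array): [27, 18, 34, 14, 26, None, None, 9]
Inorder traversal: [9, 14, 18, 26, 27, 34]


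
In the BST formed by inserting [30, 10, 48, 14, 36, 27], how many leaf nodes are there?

Tree built from: [30, 10, 48, 14, 36, 27]
Tree (level-order array): [30, 10, 48, None, 14, 36, None, None, 27]
Rule: A leaf has 0 children.
Per-node child counts:
  node 30: 2 child(ren)
  node 10: 1 child(ren)
  node 14: 1 child(ren)
  node 27: 0 child(ren)
  node 48: 1 child(ren)
  node 36: 0 child(ren)
Matching nodes: [27, 36]
Count of leaf nodes: 2


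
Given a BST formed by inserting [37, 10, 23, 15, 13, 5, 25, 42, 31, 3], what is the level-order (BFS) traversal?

Tree insertion order: [37, 10, 23, 15, 13, 5, 25, 42, 31, 3]
Tree (level-order array): [37, 10, 42, 5, 23, None, None, 3, None, 15, 25, None, None, 13, None, None, 31]
BFS from the root, enqueuing left then right child of each popped node:
  queue [37] -> pop 37, enqueue [10, 42], visited so far: [37]
  queue [10, 42] -> pop 10, enqueue [5, 23], visited so far: [37, 10]
  queue [42, 5, 23] -> pop 42, enqueue [none], visited so far: [37, 10, 42]
  queue [5, 23] -> pop 5, enqueue [3], visited so far: [37, 10, 42, 5]
  queue [23, 3] -> pop 23, enqueue [15, 25], visited so far: [37, 10, 42, 5, 23]
  queue [3, 15, 25] -> pop 3, enqueue [none], visited so far: [37, 10, 42, 5, 23, 3]
  queue [15, 25] -> pop 15, enqueue [13], visited so far: [37, 10, 42, 5, 23, 3, 15]
  queue [25, 13] -> pop 25, enqueue [31], visited so far: [37, 10, 42, 5, 23, 3, 15, 25]
  queue [13, 31] -> pop 13, enqueue [none], visited so far: [37, 10, 42, 5, 23, 3, 15, 25, 13]
  queue [31] -> pop 31, enqueue [none], visited so far: [37, 10, 42, 5, 23, 3, 15, 25, 13, 31]
Result: [37, 10, 42, 5, 23, 3, 15, 25, 13, 31]


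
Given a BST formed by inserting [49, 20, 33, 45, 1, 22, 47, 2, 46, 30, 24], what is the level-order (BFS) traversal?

Tree insertion order: [49, 20, 33, 45, 1, 22, 47, 2, 46, 30, 24]
Tree (level-order array): [49, 20, None, 1, 33, None, 2, 22, 45, None, None, None, 30, None, 47, 24, None, 46]
BFS from the root, enqueuing left then right child of each popped node:
  queue [49] -> pop 49, enqueue [20], visited so far: [49]
  queue [20] -> pop 20, enqueue [1, 33], visited so far: [49, 20]
  queue [1, 33] -> pop 1, enqueue [2], visited so far: [49, 20, 1]
  queue [33, 2] -> pop 33, enqueue [22, 45], visited so far: [49, 20, 1, 33]
  queue [2, 22, 45] -> pop 2, enqueue [none], visited so far: [49, 20, 1, 33, 2]
  queue [22, 45] -> pop 22, enqueue [30], visited so far: [49, 20, 1, 33, 2, 22]
  queue [45, 30] -> pop 45, enqueue [47], visited so far: [49, 20, 1, 33, 2, 22, 45]
  queue [30, 47] -> pop 30, enqueue [24], visited so far: [49, 20, 1, 33, 2, 22, 45, 30]
  queue [47, 24] -> pop 47, enqueue [46], visited so far: [49, 20, 1, 33, 2, 22, 45, 30, 47]
  queue [24, 46] -> pop 24, enqueue [none], visited so far: [49, 20, 1, 33, 2, 22, 45, 30, 47, 24]
  queue [46] -> pop 46, enqueue [none], visited so far: [49, 20, 1, 33, 2, 22, 45, 30, 47, 24, 46]
Result: [49, 20, 1, 33, 2, 22, 45, 30, 47, 24, 46]
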